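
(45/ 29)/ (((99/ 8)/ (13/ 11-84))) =-36440/ 3509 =-10.38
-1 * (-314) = 314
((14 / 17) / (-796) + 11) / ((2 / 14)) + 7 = 568295 / 6766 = 83.99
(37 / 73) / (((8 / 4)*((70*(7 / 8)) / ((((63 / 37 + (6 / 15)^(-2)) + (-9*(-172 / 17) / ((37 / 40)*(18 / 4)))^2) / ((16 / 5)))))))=769936061 / 1223963552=0.63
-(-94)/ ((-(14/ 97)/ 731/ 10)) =-33326290/ 7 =-4760898.57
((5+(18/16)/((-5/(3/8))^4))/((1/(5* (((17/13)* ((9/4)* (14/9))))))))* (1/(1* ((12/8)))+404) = 7396711857857/159744000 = 46303.53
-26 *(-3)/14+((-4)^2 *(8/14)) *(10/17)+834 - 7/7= 100430/119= 843.95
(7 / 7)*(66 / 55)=6 / 5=1.20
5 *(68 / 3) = 113.33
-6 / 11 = -0.55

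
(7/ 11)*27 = 189/ 11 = 17.18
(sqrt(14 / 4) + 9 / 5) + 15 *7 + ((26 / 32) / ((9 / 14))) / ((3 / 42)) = sqrt(14) / 2 + 22409 / 180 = 126.37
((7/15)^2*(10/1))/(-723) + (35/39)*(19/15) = 479521/422955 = 1.13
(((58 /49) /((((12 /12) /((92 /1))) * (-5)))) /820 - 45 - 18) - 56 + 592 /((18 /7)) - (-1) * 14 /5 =51528889 /452025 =114.00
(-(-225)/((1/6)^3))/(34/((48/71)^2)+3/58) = 1623628800/2486941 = 652.86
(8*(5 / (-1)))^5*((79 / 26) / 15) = -808960000 / 39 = -20742564.10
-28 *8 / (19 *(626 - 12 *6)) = -112 / 5263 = -0.02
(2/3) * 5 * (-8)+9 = -53/3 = -17.67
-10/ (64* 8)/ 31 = -0.00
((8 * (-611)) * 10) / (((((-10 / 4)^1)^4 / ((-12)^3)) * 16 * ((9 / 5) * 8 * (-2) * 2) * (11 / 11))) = -2346.24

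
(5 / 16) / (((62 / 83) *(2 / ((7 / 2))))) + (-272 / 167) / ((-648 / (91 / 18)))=359801911 / 483076224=0.74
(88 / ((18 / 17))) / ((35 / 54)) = 4488 / 35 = 128.23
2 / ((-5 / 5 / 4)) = -8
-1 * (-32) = 32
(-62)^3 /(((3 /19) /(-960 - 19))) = 4433139128 /3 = 1477713042.67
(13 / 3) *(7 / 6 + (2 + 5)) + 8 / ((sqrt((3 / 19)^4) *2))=1175 / 6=195.83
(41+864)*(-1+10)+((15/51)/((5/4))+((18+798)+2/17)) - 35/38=5788439/646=8960.43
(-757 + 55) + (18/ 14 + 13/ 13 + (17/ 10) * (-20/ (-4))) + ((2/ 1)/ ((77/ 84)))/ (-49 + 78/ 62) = -19693997/ 28490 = -691.26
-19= -19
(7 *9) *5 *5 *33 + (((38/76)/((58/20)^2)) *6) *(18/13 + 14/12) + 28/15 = 8524095499/163995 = 51977.78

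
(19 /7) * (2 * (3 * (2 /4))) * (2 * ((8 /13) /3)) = 304 /91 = 3.34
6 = 6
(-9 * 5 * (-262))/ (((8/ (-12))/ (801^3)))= -9088717661685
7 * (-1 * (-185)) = 1295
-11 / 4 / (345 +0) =-11 / 1380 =-0.01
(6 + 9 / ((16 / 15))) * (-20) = -1155 / 4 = -288.75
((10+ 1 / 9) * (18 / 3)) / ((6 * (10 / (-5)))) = -91 / 18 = -5.06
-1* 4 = -4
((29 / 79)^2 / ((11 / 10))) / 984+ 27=911964089 / 33776292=27.00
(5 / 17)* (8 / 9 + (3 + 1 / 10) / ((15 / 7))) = 1051 / 1530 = 0.69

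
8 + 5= 13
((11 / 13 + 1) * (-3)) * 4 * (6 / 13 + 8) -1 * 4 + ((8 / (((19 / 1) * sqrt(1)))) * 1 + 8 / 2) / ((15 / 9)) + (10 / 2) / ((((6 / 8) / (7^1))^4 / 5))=246462022208 / 1300455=189519.84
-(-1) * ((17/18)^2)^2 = 83521/104976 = 0.80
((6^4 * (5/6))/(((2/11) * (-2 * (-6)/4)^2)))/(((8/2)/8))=1320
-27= -27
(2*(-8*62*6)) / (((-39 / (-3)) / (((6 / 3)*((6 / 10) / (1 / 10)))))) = -71424 / 13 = -5494.15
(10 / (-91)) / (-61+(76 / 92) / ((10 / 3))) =2300 / 1271543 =0.00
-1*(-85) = 85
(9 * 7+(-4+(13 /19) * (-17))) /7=900 /133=6.77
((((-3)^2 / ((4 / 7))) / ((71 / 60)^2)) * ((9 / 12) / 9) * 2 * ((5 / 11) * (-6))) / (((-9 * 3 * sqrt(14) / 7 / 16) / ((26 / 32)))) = 68250 * sqrt(14) / 55451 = 4.61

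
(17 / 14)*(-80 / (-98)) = 340 / 343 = 0.99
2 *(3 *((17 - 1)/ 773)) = 96/ 773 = 0.12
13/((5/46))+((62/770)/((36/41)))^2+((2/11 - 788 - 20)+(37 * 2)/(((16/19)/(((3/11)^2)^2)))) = -15985483123529/23244051600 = -687.72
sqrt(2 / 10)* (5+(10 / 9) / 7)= 2.31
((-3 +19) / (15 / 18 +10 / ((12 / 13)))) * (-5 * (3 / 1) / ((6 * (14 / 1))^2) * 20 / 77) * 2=-40 / 26411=-0.00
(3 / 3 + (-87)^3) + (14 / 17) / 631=-7063750940 / 10727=-658502.00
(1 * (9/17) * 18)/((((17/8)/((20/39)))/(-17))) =-8640/221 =-39.10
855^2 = 731025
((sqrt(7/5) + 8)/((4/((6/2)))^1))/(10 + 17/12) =9* sqrt(35)/685 + 72/137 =0.60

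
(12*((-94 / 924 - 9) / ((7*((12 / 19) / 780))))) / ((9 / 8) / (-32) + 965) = -2658905600 / 133149709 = -19.97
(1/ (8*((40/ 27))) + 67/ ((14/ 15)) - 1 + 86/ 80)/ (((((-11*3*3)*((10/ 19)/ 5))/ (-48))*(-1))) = -1020661/ 3080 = -331.38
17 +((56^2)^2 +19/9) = 88510636/9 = 9834515.11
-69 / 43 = -1.60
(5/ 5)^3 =1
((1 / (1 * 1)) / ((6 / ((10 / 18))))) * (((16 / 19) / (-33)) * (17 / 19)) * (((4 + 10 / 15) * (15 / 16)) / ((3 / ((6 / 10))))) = -595 / 321651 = -0.00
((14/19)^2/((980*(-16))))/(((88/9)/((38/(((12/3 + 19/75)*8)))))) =-135/34135552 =-0.00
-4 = -4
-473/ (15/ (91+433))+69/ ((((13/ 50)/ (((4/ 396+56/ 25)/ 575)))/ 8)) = -59041692/ 3575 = -16515.16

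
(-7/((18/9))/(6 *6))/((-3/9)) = 7/24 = 0.29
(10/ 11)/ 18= 5/ 99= 0.05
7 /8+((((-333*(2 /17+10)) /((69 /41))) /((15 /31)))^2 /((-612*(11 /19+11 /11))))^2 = 193161292280503342813424070407 /615520346814955125000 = 313817883.16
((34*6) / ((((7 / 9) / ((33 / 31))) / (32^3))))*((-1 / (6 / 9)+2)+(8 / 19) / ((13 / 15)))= 483432136704 / 53599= 9019424.55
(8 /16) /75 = 1 /150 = 0.01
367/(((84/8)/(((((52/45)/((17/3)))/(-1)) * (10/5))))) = -76336/5355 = -14.26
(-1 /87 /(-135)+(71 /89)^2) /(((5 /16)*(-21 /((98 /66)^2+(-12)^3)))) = 1780594151523296 /10637760620025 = 167.38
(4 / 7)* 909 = 3636 / 7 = 519.43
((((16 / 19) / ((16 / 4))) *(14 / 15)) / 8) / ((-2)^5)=-7 / 9120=-0.00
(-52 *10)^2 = 270400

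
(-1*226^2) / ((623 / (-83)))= 4239308 / 623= 6804.67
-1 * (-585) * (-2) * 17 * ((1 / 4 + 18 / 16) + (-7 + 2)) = 288405 / 4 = 72101.25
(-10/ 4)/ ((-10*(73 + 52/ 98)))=49/ 14412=0.00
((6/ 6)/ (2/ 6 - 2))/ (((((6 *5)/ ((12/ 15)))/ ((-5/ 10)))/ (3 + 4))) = 7/ 125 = 0.06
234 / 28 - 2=89 / 14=6.36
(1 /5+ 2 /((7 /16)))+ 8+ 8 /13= 6091 /455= 13.39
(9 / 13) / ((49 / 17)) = 153 / 637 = 0.24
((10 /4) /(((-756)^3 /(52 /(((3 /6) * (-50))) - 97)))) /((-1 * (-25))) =2477 /108020304000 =0.00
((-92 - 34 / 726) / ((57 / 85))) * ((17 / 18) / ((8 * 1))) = -16.20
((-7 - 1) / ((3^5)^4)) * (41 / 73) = -328 / 254535261273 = -0.00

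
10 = 10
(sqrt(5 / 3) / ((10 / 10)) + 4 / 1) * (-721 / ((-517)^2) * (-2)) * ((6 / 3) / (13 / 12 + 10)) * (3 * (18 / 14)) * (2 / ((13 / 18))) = 1601856 * sqrt(15) / 462142681 + 19222272 / 462142681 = 0.06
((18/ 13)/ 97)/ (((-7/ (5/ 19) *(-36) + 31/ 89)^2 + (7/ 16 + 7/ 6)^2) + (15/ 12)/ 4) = 8212492800/ 527962533709167661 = 0.00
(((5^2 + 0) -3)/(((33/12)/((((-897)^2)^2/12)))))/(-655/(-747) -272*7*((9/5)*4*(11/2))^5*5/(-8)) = 15500145680516250/4161789957238171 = 3.72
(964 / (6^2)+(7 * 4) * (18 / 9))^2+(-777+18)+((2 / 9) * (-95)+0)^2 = 529646 / 81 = 6538.84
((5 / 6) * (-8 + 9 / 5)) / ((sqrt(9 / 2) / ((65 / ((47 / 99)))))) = -22165 * sqrt(2) / 94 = -333.47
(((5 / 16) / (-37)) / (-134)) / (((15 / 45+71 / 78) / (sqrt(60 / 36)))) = 65 * sqrt(15) / 3847408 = 0.00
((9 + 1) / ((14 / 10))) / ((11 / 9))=450 / 77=5.84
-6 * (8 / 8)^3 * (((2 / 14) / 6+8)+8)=-673 / 7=-96.14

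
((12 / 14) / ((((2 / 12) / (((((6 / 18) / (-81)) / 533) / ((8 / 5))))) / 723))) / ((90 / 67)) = -16147 / 1208844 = -0.01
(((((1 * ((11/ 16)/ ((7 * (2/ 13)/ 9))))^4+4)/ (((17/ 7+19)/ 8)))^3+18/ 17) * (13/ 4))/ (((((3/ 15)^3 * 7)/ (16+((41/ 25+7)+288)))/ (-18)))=-36065587512202004094437106128792136580049/ 1621998168325679792888217600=-22235282515411.83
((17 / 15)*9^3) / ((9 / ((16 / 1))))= 7344 / 5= 1468.80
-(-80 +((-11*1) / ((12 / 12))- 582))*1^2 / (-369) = -673 / 369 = -1.82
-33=-33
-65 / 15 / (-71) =13 / 213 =0.06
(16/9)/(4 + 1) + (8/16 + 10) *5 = 4757/90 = 52.86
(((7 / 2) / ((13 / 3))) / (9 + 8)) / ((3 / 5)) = 35 / 442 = 0.08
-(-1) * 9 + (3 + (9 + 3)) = 24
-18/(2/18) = -162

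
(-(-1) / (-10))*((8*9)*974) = -7012.80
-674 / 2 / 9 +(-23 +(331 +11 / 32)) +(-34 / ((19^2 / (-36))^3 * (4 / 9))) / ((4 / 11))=3673299383467 / 13549213728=271.11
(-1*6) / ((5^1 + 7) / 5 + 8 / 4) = -1.36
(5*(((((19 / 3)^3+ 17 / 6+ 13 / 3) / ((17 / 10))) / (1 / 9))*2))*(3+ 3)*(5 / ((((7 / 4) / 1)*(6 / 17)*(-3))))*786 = -527930000 / 3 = -175976666.67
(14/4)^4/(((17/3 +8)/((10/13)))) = 36015/4264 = 8.45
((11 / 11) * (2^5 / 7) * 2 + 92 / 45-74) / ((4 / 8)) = -125.63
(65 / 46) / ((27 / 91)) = 5915 / 1242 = 4.76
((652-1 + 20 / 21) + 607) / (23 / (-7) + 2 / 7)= -26438 / 63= -419.65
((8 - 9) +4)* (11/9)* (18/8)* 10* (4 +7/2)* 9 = 22275/4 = 5568.75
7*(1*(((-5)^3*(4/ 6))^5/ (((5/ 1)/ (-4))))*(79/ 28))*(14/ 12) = 54003906250000/ 729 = 74079432441.70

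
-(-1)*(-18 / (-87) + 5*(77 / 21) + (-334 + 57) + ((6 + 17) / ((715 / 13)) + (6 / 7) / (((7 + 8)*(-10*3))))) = -14405278 / 55825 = -258.04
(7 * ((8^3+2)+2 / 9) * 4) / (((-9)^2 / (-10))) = -1295840 / 729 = -1777.56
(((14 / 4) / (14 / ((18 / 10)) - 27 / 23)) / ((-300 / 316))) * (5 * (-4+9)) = -38157 / 2734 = -13.96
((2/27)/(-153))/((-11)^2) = -2/499851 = -0.00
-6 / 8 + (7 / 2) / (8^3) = -761 / 1024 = -0.74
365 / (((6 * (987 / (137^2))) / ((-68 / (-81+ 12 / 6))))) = 995.74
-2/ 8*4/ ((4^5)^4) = -1/ 1099511627776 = -0.00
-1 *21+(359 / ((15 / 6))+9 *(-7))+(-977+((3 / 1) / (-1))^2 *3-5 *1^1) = -4477 / 5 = -895.40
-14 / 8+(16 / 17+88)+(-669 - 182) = -51939 / 68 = -763.81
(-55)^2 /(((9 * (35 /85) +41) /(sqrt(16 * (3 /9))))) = 10285 * sqrt(3) /114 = 156.26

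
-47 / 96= -0.49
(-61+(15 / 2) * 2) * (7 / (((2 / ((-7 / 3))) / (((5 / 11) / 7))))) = 805 / 33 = 24.39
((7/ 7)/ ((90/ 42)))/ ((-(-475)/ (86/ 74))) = 301/ 263625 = 0.00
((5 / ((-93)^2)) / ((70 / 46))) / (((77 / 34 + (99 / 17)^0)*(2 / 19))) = 7429 / 6720273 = 0.00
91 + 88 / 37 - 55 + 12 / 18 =4334 / 111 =39.05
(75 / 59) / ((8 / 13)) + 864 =408783 / 472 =866.07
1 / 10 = 0.10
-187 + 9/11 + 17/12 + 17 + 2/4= -22079/132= -167.27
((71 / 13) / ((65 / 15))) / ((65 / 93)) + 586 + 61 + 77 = 7972949 / 10985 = 725.80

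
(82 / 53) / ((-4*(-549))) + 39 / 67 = 2272313 / 3898998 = 0.58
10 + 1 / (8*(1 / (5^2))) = 105 / 8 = 13.12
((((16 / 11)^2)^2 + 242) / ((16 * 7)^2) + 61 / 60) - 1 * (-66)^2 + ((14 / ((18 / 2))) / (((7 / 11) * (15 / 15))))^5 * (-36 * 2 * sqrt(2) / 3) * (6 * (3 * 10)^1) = -824581120 * sqrt(2) / 2187 - 5998637072377 / 1377425280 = -537566.58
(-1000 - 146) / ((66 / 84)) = -1458.55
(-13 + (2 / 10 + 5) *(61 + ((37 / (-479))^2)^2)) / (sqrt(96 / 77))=80070314071787 *sqrt(462) / 6317180697720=272.44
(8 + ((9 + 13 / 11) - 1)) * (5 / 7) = 135 / 11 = 12.27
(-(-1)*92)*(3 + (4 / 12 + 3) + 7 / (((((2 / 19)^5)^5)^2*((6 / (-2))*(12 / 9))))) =-4184342045959675988069070450926127498831058995645953654511868880731 / 3377699720527872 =-1238814101955084601316140000000000000000000000000000.00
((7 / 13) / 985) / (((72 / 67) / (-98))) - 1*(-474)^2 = -103571165461 / 460980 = -224676.05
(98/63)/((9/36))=56/9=6.22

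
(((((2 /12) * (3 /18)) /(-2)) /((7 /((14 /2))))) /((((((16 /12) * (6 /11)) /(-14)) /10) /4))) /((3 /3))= 385 /36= 10.69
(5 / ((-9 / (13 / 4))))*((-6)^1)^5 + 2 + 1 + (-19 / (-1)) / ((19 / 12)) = 14055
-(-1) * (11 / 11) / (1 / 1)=1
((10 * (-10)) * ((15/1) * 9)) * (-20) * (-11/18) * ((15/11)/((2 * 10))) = -11250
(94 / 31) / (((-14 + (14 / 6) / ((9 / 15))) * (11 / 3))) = -2538 / 31031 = -0.08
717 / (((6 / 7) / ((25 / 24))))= 41825 / 48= 871.35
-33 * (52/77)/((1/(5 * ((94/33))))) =-24440/77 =-317.40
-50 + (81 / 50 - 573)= -31069 / 50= -621.38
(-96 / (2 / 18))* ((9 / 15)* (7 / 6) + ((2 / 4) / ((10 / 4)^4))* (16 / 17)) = -6536592 / 10625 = -615.21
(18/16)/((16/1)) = 9/128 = 0.07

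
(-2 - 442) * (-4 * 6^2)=63936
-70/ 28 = -5/ 2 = -2.50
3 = 3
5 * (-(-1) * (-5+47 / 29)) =-16.90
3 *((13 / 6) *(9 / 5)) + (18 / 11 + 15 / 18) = 2338 / 165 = 14.17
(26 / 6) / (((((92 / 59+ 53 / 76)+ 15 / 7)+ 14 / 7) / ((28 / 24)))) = 1428154 / 1807821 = 0.79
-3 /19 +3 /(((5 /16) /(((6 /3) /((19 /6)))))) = 561 /95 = 5.91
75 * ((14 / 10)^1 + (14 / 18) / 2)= 805 / 6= 134.17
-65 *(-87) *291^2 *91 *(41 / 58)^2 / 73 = 2525978763945 / 8468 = 298296972.60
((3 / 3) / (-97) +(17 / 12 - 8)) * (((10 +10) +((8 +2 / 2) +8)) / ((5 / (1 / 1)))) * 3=-56795 / 388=-146.38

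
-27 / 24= -9 / 8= -1.12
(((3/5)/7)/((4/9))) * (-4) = -27/35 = -0.77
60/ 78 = 10/ 13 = 0.77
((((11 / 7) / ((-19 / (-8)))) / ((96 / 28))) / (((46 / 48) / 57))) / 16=33 / 46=0.72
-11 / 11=-1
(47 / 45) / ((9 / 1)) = 47 / 405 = 0.12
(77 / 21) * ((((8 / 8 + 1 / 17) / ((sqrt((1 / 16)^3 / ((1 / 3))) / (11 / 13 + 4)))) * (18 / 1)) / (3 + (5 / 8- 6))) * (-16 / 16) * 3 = 38320128 * sqrt(3) / 4199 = 15806.72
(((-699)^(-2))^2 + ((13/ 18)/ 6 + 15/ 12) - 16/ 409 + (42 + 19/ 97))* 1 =412252925632368421/ 9471172471575273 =43.53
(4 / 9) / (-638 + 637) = -4 / 9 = -0.44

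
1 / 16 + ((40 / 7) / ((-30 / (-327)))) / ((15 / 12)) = 27939 / 560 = 49.89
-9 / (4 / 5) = -45 / 4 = -11.25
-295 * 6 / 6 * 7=-2065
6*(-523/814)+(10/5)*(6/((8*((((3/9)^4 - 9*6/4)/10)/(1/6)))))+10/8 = -1985185/711436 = -2.79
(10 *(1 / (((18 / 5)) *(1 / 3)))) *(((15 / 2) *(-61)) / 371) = -7625 / 742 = -10.28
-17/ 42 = -0.40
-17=-17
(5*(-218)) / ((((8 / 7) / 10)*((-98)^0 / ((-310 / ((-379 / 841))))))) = -2486521625 / 379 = -6560743.07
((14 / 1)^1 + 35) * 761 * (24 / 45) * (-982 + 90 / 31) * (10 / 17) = -18108731648 / 1581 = -11453973.21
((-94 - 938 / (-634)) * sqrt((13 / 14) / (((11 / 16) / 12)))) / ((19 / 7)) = -117316 * sqrt(6006) / 66253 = -137.23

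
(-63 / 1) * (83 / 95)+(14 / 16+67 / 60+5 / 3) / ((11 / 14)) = -631841 / 12540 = -50.39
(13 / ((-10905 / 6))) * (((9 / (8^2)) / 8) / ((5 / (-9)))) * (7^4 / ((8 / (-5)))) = -2528253 / 7444480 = -0.34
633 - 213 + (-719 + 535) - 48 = 188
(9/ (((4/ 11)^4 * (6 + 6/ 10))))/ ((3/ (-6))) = -19965/ 128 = -155.98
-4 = -4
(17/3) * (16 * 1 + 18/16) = 2329/24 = 97.04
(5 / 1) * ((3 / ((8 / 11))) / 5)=33 / 8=4.12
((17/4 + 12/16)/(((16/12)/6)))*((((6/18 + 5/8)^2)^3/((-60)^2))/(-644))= -6436343/856141332480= -0.00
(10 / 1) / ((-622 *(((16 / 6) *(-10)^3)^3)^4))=-531441 / 4274351452979200000000000000000000000000000000000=-0.00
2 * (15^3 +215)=7180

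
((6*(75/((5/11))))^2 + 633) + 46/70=34325678/35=980733.66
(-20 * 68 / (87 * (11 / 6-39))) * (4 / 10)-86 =-555074 / 6467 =-85.83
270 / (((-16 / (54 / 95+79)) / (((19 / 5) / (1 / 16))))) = -81637.20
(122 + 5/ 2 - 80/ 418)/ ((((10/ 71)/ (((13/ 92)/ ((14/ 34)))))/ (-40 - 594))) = -36922350881/ 192280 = -192023.88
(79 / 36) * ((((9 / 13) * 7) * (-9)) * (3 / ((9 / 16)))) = -6636 / 13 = -510.46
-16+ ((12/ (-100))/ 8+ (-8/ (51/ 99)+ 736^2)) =1841659149/ 3400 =541664.46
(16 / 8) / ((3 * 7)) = 2 / 21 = 0.10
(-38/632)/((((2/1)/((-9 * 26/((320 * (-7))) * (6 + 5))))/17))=-415701/707840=-0.59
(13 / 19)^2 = 169 / 361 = 0.47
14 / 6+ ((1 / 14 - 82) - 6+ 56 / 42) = -3539 / 42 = -84.26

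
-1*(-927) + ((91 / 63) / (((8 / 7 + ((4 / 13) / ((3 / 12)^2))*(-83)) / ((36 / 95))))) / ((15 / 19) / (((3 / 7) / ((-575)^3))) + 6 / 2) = 285891370992319783 / 308404930951800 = 927.00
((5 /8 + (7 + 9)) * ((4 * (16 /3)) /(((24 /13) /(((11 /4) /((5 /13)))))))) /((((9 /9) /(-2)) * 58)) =-247247 /5220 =-47.37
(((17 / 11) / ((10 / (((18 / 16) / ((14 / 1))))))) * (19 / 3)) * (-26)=-12597 / 6160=-2.04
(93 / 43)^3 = 804357 / 79507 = 10.12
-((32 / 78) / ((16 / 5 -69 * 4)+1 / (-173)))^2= -191545600 / 84697104828609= -0.00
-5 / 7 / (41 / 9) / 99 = -5 / 3157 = -0.00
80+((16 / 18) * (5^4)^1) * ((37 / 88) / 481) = 103585 / 1287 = 80.49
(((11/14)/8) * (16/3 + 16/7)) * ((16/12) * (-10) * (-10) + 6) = 45980/441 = 104.26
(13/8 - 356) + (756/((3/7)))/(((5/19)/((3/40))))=29673/200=148.36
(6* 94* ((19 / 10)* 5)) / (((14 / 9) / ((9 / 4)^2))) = 1952991 / 112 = 17437.42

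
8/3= 2.67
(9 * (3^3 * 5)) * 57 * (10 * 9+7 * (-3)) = 4778595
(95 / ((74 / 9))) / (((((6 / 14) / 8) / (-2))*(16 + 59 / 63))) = -1005480 / 39479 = -25.47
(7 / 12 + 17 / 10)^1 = 137 / 60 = 2.28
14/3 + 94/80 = 701/120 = 5.84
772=772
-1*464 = -464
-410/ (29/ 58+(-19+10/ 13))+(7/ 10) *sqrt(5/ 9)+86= 7 *sqrt(5)/ 30+50306/ 461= 109.65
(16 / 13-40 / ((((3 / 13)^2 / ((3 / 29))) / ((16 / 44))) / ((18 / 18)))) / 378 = -168104 / 2351349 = -0.07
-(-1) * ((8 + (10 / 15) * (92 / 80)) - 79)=-2107 / 30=-70.23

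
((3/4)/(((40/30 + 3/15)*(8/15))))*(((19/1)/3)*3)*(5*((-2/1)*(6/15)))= -12825/184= -69.70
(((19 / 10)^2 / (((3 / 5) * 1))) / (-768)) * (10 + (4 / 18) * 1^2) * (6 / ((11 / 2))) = -0.09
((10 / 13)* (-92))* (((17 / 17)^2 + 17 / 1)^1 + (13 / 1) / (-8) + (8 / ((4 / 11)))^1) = -35305 / 13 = -2715.77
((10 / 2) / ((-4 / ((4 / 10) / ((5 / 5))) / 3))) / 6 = -1 / 4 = -0.25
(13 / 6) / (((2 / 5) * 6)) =0.90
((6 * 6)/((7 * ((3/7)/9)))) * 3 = 324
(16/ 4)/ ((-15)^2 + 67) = 1/ 73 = 0.01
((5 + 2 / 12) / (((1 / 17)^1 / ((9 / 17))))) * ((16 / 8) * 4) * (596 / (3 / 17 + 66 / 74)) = 2905351 / 14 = 207525.07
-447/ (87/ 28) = -4172/ 29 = -143.86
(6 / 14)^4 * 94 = 7614 / 2401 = 3.17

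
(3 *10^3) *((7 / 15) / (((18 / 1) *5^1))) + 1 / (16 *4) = 8969 / 576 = 15.57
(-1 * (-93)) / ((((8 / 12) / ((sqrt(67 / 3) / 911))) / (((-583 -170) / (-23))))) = 70029 * sqrt(201) / 41906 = 23.69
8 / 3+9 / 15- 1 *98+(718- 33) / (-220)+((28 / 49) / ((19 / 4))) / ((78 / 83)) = -37170337 / 380380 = -97.72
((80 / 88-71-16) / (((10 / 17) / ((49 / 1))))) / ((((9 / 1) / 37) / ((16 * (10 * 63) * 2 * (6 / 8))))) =-4903497816 / 11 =-445772528.73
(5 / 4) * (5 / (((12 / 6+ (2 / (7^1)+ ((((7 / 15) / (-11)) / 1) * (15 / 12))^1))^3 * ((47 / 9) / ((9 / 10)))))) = 39937506840 / 412663010209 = 0.10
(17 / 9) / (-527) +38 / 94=5254 / 13113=0.40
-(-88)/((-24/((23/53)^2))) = -5819/8427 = -0.69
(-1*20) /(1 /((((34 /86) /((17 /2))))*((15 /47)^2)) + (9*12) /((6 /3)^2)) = -9000 /107137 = -0.08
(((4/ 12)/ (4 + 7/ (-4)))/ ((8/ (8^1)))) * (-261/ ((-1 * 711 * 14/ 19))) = 1102/ 14931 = 0.07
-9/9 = -1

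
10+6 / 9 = 32 / 3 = 10.67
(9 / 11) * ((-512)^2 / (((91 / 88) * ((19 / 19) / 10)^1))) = 188743680 / 91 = 2074106.37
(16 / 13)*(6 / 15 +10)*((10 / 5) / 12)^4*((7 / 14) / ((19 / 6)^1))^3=0.00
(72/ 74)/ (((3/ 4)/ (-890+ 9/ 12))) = -42684/ 37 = -1153.62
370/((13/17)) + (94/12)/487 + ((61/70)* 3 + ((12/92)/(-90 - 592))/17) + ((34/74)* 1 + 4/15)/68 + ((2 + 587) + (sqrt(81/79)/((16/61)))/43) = 549* sqrt(79)/54352 + 14107813405311719/13117602437940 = 1075.58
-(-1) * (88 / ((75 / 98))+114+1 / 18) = 103069 / 450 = 229.04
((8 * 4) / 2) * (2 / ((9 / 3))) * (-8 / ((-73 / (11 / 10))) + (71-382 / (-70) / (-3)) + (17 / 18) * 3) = 5897744 / 7665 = 769.44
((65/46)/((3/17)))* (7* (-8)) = -30940/69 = -448.41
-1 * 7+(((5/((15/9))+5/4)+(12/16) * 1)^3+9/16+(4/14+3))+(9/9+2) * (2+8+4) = 18351/112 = 163.85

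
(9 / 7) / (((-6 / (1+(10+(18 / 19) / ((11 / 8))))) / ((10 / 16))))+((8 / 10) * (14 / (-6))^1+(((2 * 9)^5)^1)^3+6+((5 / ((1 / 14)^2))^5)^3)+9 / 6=37046626188693460277238843970928613322509315153163 / 50160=738569102645403913023102900000000000000000000.00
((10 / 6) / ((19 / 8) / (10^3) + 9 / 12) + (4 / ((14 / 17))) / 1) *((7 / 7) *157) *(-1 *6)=-280696532 / 42133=-6662.15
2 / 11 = 0.18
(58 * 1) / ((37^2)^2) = 58 / 1874161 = 0.00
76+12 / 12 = 77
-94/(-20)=47/10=4.70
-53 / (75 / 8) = -424 / 75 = -5.65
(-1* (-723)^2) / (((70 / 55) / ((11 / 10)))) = -63250209 / 140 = -451787.21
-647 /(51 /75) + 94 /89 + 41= -909.41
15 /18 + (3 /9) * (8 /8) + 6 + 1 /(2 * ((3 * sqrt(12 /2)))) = sqrt(6) /36 + 43 /6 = 7.23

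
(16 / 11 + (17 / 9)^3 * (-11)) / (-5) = 14.54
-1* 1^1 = -1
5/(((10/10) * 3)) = 5/3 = 1.67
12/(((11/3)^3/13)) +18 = 28170/1331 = 21.16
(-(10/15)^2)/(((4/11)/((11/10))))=-121/90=-1.34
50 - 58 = -8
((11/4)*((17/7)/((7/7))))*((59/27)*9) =131.35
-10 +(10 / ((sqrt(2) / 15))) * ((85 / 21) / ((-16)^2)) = -10 +2125 * sqrt(2) / 1792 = -8.32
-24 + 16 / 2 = -16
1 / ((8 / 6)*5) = 3 / 20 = 0.15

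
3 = 3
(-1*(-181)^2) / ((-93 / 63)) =687981 / 31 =22192.94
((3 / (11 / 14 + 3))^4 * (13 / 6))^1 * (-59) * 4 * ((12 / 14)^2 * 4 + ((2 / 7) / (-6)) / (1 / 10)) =-3918253248 / 7890481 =-496.58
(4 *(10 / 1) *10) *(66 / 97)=26400 / 97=272.16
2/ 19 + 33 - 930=-17041/ 19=-896.89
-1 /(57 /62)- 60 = -3482 /57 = -61.09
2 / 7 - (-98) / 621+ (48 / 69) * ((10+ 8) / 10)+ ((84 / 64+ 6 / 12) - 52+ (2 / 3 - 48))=-33324149 / 347760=-95.83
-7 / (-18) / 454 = 0.00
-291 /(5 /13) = -3783 /5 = -756.60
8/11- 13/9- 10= -1061/99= -10.72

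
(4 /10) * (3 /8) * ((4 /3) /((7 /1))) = 1 /35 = 0.03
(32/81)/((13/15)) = 160/351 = 0.46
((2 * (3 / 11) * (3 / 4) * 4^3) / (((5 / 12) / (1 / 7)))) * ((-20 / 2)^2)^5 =6912000000000 / 77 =89766233766.23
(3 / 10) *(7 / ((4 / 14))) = 147 / 20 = 7.35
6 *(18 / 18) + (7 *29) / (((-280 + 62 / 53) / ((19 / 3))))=1.39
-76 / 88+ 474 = 10409 / 22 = 473.14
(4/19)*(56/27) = 224/513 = 0.44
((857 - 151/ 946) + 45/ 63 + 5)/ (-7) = -123.22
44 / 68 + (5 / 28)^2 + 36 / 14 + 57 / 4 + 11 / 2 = 306549 / 13328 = 23.00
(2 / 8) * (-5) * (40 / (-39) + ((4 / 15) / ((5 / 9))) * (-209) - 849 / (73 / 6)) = 6089963 / 28470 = 213.91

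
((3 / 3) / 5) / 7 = 1 / 35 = 0.03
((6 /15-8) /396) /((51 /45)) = -19 /1122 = -0.02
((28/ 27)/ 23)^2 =0.00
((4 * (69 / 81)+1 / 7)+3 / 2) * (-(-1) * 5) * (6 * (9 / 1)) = 9545 / 7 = 1363.57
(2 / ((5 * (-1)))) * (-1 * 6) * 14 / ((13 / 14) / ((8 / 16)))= 1176 / 65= 18.09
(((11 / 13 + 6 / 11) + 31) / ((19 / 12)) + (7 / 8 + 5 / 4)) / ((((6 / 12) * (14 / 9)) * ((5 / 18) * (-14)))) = -5679963 / 760760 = -7.47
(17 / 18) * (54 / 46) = 51 / 46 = 1.11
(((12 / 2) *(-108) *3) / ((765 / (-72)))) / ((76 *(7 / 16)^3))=15925248 / 553945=28.75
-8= -8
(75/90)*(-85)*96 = -6800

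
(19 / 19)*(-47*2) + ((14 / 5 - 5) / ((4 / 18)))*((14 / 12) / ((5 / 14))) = -6317 / 50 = -126.34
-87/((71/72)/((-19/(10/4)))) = 670.51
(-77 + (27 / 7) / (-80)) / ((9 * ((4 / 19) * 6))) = -819793 / 120960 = -6.78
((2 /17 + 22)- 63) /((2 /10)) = -3475 /17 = -204.41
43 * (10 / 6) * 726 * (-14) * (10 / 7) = -1040600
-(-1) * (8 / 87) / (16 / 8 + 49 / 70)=80 / 2349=0.03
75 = 75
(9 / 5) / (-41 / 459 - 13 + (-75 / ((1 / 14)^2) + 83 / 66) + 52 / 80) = -181764 / 1485535133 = -0.00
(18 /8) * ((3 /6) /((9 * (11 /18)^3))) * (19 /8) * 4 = 13851 /2662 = 5.20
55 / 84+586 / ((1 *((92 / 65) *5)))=161243 / 1932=83.46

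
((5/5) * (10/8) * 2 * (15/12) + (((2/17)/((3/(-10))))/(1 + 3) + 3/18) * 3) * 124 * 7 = 98301/34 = 2891.21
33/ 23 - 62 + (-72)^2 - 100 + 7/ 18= 5023.82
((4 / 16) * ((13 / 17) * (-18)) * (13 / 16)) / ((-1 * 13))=117 / 544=0.22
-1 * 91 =-91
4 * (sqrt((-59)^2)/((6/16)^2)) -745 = 8399/9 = 933.22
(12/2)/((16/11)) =33/8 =4.12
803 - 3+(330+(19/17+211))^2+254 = 85239262/289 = 294945.54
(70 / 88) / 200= 7 / 1760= 0.00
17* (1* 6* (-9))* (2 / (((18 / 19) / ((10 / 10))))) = -1938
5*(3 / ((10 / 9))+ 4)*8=268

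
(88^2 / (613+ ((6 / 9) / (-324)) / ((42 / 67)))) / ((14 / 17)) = 1586304 / 103409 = 15.34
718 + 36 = 754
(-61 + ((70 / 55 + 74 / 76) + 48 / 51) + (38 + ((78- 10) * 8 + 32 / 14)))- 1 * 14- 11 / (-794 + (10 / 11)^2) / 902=100307164518889 / 195731487028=512.47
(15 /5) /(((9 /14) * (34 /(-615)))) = -1435 /17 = -84.41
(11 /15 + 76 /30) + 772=11629 /15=775.27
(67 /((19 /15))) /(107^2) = 0.00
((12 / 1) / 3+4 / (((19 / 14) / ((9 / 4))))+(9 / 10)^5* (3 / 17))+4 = 475965793 / 32300000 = 14.74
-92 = -92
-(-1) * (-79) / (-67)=79 / 67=1.18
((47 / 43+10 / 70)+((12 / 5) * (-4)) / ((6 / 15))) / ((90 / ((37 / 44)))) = -21127 / 99330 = -0.21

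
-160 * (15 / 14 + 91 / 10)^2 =-4055552 / 245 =-16553.27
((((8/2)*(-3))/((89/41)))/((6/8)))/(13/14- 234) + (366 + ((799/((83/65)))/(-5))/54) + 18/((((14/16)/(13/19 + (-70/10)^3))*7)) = -778304814472771/1211793485994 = -642.28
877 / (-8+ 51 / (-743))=-651611 / 5995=-108.69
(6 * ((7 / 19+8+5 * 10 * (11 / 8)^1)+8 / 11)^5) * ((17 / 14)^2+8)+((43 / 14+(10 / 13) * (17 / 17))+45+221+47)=12077660748330254293929036151 / 74319499314092032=162509985398.14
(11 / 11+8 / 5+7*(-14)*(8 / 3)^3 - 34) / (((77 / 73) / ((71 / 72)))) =-1322281777 / 748440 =-1766.72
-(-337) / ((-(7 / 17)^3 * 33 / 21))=-1655681 / 539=-3071.76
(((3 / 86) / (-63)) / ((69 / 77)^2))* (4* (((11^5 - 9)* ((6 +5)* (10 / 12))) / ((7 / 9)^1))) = -1071734510 / 204723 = -5235.05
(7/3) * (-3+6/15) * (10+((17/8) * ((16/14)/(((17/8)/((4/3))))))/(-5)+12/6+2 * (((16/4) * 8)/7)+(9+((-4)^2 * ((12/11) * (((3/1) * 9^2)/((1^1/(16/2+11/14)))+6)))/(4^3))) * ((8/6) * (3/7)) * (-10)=73720972/3465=21275.89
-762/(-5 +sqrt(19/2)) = 762 *sqrt(38)/31 +7620/31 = 397.33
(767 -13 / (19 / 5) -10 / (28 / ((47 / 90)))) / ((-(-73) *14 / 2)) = 3655123 / 2446668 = 1.49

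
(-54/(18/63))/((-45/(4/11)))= 84/55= 1.53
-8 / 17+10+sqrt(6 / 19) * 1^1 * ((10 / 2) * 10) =162 / 17+50 * sqrt(114) / 19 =37.63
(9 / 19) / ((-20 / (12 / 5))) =-27 / 475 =-0.06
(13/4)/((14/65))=845/56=15.09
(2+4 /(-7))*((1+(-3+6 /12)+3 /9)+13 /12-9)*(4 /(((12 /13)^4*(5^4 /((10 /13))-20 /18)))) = -3113149 /35332416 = -0.09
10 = 10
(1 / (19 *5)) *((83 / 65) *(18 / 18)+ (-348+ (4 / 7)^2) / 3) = -1095139 / 907725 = -1.21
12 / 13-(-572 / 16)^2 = -265645 / 208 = -1277.14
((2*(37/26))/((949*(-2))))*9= -0.01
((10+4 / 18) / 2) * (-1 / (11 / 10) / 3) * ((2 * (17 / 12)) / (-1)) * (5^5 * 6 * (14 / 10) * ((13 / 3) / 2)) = 222381250 / 891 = 249586.14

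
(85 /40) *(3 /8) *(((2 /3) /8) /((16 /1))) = 17 /4096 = 0.00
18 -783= -765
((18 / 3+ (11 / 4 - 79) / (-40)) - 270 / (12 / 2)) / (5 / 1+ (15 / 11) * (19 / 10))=-13057 / 2672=-4.89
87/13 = 6.69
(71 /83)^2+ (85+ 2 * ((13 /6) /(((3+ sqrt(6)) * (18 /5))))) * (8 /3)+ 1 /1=129239510 /558009 - 260 * sqrt(6) /243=228.99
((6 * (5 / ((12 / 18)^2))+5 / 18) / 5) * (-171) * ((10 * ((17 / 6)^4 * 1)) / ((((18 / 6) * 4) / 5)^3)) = -60500524375 / 559872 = -108061.35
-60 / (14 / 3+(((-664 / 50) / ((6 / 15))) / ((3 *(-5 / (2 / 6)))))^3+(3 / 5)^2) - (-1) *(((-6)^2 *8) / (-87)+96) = 146382500148 / 1793103959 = 81.64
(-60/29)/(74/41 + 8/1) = -410/1943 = -0.21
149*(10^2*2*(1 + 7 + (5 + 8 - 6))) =447000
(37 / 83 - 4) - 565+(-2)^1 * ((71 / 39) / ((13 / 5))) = -23984260 / 42081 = -569.95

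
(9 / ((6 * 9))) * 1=0.17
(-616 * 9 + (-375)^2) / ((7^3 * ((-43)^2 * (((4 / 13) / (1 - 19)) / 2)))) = -15804477 / 634207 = -24.92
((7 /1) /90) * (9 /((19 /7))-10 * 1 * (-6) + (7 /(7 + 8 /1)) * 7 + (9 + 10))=170737 /25650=6.66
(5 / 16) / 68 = 5 / 1088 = 0.00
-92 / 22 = -4.18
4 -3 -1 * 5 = -4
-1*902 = -902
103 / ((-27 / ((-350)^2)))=-12617500 / 27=-467314.81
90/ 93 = 30/ 31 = 0.97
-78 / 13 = -6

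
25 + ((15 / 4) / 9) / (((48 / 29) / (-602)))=-36445 / 288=-126.55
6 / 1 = 6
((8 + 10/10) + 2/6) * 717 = 6692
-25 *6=-150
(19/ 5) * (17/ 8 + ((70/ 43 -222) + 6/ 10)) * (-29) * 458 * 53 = 2503480820911/ 4300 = 582204842.07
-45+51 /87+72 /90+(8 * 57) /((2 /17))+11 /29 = 555751 /145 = 3832.77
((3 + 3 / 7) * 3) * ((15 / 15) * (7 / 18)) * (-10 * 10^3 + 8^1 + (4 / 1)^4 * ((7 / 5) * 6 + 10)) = -105632 / 5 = -21126.40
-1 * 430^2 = -184900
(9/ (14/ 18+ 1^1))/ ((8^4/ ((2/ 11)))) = 81/ 360448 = 0.00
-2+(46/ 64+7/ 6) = -0.11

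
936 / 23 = 40.70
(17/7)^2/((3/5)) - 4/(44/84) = 3547/1617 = 2.19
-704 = -704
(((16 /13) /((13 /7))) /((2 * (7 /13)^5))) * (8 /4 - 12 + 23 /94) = -1151228 /16121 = -71.41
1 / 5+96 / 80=7 / 5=1.40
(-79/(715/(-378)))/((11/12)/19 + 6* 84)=6808536/82169945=0.08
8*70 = 560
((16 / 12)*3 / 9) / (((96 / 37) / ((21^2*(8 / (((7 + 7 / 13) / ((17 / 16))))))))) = 8177 / 96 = 85.18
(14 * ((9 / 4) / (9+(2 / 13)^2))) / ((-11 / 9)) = -95823 / 33550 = -2.86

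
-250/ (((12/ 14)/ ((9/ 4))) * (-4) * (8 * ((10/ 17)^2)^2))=1753941/ 10240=171.28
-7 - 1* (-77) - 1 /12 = 839 /12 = 69.92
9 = 9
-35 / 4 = -8.75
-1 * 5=-5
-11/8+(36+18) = 421/8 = 52.62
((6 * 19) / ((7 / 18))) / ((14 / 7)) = 1026 / 7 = 146.57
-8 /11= -0.73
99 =99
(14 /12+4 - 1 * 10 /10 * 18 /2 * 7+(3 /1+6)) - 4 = -317 /6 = -52.83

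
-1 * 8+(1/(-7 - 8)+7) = -16/15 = -1.07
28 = 28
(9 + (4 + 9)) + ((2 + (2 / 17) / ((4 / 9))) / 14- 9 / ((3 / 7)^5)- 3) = -1107695 / 1836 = -603.32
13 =13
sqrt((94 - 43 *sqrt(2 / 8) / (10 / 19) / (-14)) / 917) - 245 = -245 + sqrt(35549470) / 18340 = -244.67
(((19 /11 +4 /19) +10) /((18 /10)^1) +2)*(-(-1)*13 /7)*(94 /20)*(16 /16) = 9920807 /131670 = 75.35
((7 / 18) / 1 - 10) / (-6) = 173 / 108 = 1.60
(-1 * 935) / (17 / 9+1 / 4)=-3060 / 7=-437.14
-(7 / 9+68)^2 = -383161 / 81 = -4730.38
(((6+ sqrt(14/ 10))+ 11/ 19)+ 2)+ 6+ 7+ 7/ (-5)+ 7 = sqrt(35)/ 5+ 2582/ 95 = 28.36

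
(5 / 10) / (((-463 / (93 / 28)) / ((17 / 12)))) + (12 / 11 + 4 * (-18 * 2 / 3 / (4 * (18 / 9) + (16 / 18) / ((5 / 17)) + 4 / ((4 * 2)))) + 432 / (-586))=-1323174626437 / 346631535712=-3.82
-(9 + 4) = -13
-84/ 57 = -28/ 19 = -1.47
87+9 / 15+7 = 473 / 5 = 94.60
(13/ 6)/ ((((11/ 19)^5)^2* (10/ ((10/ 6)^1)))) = 79703861351413/ 933747285636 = 85.36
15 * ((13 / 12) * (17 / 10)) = 221 / 8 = 27.62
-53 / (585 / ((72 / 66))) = -212 / 2145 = -0.10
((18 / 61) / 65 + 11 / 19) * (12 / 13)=527484 / 979355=0.54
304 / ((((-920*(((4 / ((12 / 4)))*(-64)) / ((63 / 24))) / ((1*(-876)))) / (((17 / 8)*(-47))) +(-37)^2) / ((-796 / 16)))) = -166723996572 / 15095354627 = -11.04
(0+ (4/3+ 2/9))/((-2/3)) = -7/3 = -2.33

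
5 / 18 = 0.28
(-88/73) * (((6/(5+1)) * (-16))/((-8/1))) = -176/73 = -2.41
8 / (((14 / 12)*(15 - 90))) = -16 / 175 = -0.09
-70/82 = -35/41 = -0.85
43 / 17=2.53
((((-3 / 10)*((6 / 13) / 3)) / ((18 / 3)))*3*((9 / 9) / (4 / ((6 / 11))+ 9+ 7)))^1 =-9 / 9100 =-0.00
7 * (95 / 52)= 665 / 52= 12.79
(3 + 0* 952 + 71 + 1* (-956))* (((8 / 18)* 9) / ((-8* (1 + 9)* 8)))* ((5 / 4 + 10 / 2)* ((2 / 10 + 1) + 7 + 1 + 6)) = 8379 / 16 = 523.69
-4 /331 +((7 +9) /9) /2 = 2612 /2979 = 0.88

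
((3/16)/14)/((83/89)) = 267/18592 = 0.01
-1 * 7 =-7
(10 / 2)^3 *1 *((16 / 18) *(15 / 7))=5000 / 21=238.10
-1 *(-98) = 98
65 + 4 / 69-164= -6827 / 69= -98.94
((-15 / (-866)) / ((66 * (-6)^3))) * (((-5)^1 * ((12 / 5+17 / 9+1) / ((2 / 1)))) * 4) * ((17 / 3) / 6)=10115 / 166666896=0.00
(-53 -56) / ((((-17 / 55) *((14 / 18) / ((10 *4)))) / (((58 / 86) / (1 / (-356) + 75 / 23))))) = 512468906400 / 136506209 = 3754.18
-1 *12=-12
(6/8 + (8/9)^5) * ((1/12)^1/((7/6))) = 308219/3306744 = 0.09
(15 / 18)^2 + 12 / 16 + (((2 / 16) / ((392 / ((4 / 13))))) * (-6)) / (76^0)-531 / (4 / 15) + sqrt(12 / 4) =-1988.07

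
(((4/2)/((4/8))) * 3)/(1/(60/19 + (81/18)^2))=5337/19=280.89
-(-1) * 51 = 51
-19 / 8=-2.38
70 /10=7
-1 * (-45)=45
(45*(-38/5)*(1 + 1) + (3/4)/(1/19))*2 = -2679/2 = -1339.50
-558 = -558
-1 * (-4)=4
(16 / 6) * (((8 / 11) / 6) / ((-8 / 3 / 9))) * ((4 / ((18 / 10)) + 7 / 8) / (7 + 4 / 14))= -1561 / 3366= -0.46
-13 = -13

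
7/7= 1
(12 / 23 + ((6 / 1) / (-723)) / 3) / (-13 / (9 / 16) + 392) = 2589 / 1840276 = 0.00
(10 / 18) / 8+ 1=1.07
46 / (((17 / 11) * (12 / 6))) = 253 / 17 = 14.88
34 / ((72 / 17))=289 / 36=8.03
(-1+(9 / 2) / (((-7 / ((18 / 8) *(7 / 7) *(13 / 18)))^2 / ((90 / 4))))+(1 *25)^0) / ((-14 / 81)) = -5544045 / 175616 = -31.57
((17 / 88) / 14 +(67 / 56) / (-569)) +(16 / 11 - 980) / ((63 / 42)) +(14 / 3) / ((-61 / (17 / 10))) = -418516514987 / 641422320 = -652.48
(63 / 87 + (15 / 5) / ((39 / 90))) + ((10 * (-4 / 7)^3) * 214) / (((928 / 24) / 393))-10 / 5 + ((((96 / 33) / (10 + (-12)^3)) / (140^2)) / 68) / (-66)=-555603385956224761 / 137092651495800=-4052.76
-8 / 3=-2.67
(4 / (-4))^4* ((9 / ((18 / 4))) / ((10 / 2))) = 2 / 5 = 0.40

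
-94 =-94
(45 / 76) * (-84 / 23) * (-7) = 15.14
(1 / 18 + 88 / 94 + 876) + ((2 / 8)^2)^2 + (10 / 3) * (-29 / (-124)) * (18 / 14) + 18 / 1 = 21054603919 / 23498496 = 896.00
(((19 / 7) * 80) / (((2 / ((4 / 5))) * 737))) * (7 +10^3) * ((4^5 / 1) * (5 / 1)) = 3134750720 / 5159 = 607627.59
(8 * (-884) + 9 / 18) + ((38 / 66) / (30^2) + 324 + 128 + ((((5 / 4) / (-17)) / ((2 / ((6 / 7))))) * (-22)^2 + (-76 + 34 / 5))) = -23693775649 / 3534300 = -6703.95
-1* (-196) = 196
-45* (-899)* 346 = 13997430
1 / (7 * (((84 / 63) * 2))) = 3 / 56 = 0.05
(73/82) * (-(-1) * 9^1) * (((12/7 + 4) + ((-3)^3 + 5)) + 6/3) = -32850/287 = -114.46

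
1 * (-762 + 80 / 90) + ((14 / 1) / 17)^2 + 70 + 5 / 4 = -7170259 / 10404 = -689.18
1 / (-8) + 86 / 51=637 / 408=1.56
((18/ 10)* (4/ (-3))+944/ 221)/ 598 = 1034/ 330395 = 0.00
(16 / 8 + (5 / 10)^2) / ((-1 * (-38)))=0.06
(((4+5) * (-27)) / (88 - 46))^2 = 6561 / 196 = 33.47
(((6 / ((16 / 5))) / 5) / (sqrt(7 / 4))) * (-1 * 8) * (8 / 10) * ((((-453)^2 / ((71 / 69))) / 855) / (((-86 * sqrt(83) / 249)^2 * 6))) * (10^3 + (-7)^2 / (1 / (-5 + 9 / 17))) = -15602379275268 * sqrt(7) / 7420545475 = -5562.94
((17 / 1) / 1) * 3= 51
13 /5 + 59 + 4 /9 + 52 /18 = 974 /15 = 64.93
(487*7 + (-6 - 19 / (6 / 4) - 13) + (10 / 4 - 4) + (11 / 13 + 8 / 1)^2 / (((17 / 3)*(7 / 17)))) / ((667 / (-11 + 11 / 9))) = -49.98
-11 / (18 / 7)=-4.28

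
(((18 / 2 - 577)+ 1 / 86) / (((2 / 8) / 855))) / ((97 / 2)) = -40051.96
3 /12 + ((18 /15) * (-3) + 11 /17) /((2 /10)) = -987 /68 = -14.51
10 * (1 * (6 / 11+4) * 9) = 4500 / 11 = 409.09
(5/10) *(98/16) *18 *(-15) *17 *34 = -1911735/4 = -477933.75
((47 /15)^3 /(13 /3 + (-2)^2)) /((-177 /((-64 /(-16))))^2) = 1661168 /881128125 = 0.00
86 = 86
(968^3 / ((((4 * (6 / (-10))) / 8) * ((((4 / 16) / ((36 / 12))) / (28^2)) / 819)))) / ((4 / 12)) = -69888751525232640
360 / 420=6 / 7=0.86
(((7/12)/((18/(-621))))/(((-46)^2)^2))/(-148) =7/230491648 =0.00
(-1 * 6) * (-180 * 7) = 7560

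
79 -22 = 57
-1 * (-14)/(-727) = -14/727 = -0.02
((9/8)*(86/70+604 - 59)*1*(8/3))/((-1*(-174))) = 9559/1015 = 9.42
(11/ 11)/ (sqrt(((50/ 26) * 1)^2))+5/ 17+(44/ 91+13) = 552961/ 38675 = 14.30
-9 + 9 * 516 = 4635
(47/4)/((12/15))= 235/16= 14.69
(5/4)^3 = 125/64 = 1.95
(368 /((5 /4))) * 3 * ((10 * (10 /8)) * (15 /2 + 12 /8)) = 99360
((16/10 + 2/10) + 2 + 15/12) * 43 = 4343/20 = 217.15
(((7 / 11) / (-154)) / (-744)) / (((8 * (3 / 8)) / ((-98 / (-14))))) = 7 / 540144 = 0.00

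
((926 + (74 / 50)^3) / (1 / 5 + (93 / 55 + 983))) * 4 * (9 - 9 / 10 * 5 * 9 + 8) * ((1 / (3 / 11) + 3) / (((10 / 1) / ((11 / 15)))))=-36698597716 / 846390625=-43.36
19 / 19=1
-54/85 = -0.64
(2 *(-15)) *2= -60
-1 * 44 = -44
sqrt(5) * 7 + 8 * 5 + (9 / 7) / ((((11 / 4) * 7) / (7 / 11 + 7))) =7 * sqrt(5) + 34312 / 847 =56.16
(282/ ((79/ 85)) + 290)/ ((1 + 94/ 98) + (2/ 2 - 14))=-2297120/ 42739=-53.75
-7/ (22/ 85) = -595/ 22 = -27.05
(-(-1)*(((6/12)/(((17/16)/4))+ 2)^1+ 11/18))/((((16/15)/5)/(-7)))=-240625/1632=-147.44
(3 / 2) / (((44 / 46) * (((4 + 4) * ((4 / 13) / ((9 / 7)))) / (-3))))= -24219 / 9856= -2.46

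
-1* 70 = -70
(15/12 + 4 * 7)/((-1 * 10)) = -117/40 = -2.92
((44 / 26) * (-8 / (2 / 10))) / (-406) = 440 / 2639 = 0.17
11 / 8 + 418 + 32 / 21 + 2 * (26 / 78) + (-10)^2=87623 / 168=521.57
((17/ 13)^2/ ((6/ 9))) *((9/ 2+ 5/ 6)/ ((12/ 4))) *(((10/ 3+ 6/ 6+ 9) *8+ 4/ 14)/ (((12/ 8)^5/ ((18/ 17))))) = 19549184/ 287469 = 68.00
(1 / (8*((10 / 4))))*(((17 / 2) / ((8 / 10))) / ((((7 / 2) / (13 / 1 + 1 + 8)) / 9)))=1683 / 56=30.05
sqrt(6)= 2.45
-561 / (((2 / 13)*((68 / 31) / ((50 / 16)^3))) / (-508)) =26390203125 / 1024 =25771682.74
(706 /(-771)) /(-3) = 706 /2313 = 0.31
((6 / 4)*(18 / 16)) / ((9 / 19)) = 57 / 16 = 3.56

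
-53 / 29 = -1.83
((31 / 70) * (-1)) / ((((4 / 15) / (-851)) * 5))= 79143 / 280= 282.65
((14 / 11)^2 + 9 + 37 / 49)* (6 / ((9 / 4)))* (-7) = -539536 / 2541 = -212.33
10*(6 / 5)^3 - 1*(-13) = 757 / 25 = 30.28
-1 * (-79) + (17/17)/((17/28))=1371/17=80.65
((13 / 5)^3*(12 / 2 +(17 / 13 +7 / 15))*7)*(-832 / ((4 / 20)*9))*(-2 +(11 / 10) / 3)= 36557236352 / 50625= 722118.25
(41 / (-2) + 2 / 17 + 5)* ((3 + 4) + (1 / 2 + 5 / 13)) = -107215 / 884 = -121.28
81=81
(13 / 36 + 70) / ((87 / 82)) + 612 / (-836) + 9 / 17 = 367862189 / 5563998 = 66.11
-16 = -16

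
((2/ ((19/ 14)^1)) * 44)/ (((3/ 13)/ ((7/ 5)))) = 112112/ 285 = 393.38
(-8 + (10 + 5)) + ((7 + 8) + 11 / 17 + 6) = 487 / 17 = 28.65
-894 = -894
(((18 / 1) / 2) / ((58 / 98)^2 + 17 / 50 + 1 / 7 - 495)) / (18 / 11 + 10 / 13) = -660275 / 87212428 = -0.01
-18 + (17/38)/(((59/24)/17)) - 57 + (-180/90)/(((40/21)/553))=-14630313/22420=-652.56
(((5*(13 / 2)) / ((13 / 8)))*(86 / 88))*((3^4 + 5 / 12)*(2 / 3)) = 210055 / 198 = 1060.88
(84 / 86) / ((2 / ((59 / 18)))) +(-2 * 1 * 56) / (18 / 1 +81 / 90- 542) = 2449363 / 1349598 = 1.81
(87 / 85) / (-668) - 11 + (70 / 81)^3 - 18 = -855652074787 / 30175219980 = -28.36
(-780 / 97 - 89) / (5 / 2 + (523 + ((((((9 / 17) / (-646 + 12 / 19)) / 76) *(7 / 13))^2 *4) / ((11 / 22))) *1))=-138250027162644904 / 748654813510963981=-0.18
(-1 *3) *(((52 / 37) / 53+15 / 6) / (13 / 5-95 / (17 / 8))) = 842265 / 4678946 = 0.18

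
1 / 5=0.20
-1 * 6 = -6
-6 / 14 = -3 / 7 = -0.43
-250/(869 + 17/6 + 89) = -300/1153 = -0.26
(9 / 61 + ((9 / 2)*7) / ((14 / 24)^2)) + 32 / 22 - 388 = -1380103 / 4697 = -293.83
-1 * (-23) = 23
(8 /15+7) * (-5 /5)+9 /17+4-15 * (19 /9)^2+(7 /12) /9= -69.79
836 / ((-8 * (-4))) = 209 / 8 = 26.12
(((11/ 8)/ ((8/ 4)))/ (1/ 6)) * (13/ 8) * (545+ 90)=272415/ 64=4256.48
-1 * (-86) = 86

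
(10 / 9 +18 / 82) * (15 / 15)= 491 / 369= 1.33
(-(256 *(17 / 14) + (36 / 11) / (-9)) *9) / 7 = -215172 / 539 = -399.21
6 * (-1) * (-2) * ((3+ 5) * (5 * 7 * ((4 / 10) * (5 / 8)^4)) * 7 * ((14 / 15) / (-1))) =-42875 / 32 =-1339.84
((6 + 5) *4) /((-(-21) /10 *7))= 440 /147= 2.99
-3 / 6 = -1 / 2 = -0.50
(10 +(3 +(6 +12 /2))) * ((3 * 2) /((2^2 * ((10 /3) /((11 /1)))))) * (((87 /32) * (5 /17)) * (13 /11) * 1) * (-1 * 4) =-254475 /544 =-467.78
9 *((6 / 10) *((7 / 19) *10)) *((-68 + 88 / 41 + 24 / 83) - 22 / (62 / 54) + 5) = -3179173914 / 2004367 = -1586.12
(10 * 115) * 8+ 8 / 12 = 27602 / 3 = 9200.67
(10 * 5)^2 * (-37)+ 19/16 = -1479981/16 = -92498.81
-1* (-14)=14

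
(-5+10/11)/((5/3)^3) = -243/275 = -0.88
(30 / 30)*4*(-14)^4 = 153664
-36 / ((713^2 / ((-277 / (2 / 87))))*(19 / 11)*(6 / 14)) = 11133738 / 9659011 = 1.15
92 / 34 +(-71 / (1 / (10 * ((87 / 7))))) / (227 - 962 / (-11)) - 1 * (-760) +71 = 110539953 / 137207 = 805.64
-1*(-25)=25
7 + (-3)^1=4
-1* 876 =-876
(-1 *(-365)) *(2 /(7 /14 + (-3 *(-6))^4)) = 1460 /209953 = 0.01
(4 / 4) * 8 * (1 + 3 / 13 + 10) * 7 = 8176 / 13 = 628.92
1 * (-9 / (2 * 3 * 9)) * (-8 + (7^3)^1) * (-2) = 335 / 3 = 111.67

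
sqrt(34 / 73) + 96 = 96.68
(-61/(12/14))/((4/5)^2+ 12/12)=-10675/246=-43.39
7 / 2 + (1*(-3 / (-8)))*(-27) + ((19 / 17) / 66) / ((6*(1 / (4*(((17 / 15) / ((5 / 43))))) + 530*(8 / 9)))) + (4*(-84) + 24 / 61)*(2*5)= -223803195106809 / 66554799080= -3362.69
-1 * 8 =-8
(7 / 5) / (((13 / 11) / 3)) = 3.55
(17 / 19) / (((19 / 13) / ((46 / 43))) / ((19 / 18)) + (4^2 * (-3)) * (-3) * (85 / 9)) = 5083 / 7733513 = 0.00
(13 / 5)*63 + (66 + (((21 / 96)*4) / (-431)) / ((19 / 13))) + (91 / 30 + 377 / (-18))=124930565 / 589608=211.89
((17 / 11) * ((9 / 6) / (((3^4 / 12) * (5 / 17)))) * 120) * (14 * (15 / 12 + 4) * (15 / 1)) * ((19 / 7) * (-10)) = -46124400 / 11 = -4193127.27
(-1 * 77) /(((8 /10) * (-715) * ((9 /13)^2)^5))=5.32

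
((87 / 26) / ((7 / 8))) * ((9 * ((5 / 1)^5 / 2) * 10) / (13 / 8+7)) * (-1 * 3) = -187052.08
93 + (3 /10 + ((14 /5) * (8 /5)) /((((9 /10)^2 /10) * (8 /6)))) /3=86611 /810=106.93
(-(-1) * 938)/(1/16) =15008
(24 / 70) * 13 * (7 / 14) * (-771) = -60138 / 35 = -1718.23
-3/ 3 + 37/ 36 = 1/ 36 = 0.03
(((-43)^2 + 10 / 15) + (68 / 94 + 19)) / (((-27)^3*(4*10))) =-32948 / 13876515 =-0.00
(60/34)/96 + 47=12789/272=47.02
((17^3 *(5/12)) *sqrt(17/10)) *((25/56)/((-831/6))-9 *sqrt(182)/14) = -14739 *sqrt(7735)/56-122825 *sqrt(170)/186144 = -23156.43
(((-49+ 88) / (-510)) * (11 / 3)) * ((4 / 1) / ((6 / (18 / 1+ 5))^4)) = -40017263 / 165240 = -242.18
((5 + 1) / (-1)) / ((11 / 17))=-102 / 11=-9.27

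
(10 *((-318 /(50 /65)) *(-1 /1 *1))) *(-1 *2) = -8268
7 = 7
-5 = -5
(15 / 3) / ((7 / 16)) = 80 / 7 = 11.43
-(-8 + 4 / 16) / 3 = 31 / 12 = 2.58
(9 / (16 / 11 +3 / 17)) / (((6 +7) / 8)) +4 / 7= 110108 / 27755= 3.97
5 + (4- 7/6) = 47/6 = 7.83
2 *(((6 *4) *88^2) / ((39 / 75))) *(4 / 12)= 3097600 / 13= 238276.92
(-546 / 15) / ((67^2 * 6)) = -91 / 67335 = -0.00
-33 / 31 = -1.06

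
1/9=0.11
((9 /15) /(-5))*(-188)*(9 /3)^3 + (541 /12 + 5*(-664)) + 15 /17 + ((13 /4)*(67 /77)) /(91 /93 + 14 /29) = -2060654059433 /773815350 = -2662.98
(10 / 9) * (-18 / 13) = -20 / 13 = -1.54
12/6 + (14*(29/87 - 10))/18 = -149/27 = -5.52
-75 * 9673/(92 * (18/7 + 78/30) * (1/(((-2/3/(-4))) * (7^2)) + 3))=-24395875/49956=-488.35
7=7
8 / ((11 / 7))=56 / 11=5.09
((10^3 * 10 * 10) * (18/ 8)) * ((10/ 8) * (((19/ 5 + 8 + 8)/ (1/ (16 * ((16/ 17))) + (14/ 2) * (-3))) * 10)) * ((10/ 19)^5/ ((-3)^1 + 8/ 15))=21384000000000000/ 490968338017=43554.74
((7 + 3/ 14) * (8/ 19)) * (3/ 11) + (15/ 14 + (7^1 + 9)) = 52375/ 2926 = 17.90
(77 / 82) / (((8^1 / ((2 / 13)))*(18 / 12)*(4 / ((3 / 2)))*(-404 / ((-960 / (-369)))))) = -385 / 13242918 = -0.00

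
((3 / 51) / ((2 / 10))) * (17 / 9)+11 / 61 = 404 / 549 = 0.74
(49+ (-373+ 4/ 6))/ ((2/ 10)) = -4850/ 3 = -1616.67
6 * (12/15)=24/5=4.80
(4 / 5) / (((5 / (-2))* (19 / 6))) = -48 / 475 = -0.10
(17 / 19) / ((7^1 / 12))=204 / 133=1.53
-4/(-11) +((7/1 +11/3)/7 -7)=-1181/231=-5.11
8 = 8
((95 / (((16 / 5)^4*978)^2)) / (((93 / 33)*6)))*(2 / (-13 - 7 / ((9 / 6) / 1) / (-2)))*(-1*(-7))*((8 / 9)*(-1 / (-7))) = -408203125 / 4584603329048346624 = -0.00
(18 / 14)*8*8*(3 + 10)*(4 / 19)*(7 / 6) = 4992 / 19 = 262.74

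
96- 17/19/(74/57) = 7053/74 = 95.31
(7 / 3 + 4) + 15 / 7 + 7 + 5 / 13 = 4330 / 273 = 15.86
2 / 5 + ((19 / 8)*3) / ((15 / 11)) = 45 / 8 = 5.62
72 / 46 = 36 / 23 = 1.57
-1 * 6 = -6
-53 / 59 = -0.90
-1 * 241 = -241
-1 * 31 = -31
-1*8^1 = -8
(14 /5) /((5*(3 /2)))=28 /75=0.37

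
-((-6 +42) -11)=-25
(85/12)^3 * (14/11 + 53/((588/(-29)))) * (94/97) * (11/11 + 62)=-29101.08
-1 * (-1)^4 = -1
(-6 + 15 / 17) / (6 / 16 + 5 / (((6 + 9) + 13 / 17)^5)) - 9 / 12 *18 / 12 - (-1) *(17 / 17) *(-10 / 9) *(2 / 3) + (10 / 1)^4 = 19008140350094862721 / 1903767275449656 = 9984.49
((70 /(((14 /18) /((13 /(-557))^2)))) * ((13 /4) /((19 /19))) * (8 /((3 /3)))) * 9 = 3559140 /310249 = 11.47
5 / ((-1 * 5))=-1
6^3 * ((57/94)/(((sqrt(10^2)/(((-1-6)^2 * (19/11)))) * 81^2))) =35378/209385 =0.17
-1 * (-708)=708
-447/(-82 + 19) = 149/21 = 7.10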